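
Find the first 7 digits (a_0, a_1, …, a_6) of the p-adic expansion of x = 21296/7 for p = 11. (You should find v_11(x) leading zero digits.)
(a_0, …, a_6) = (0, 0, 0, 7, 9, 7, 4)

v_11(21296/7) = 3, so a_0 = ... = a_2 = 0. Factor out: x = 11^3 · u with u = 16/7 a unit in ℤ_11. Expand u iteratively via a_{v+i} = u_i mod 11, u_{i+1} = (u_i − a_{v+i})/11:
  u_0 = 16/7;  a_3 = 7;  u_1 = (u_0 − 7)/11 = -3/7
  u_1 = -3/7;  a_4 = 9;  u_2 = (u_1 − 9)/11 = -6/7
  u_2 = -6/7;  a_5 = 7;  u_3 = (u_2 − 7)/11 = -5/7
  u_3 = -5/7;  a_6 = 4;  u_4 = (u_3 − 4)/11 = -3/7
Digits: (0, 0, 0, 7, 9, 7, 4).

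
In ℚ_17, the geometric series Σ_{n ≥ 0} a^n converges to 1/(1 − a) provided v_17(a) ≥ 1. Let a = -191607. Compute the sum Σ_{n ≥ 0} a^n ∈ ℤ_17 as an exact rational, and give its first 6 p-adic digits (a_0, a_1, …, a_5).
Σ a^n = 1/(1 − a) = 1/191608;  first 6 digits = (1, 0, 0, 12, 14, 16)

v_17(a) = 3 ≥ 1, so the series converges in ℤ_17 to 1/(1 − a) = 1/(1 − (-191607)) = 1/191608. Expand this rational in ℤ_17: compute digits iteratively via d_i = x_i mod 17, x_{i+1} = (x_i − d_i)/17. The first 6 digits are (1, 0, 0, 12, 14, 16).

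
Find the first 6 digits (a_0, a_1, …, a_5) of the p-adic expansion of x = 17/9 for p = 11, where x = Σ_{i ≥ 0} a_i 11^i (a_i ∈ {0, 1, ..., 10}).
(a_0, …, a_5) = (8, 8, 9, 4, 2, 1)

v_11(17/9) = 0 (numerator and denominator both coprime to 11), so x ∈ ℤ_11^×. Compute digits iteratively via a_i = x_i mod 11, x_{i+1} = (x_i − a_i)/11, with x_0 = x:
  x_0 = 17/9;  a_0 = 8;  x_1 = (x_0 − 8)/11 = -5/9
  x_1 = -5/9;  a_1 = 8;  x_2 = (x_1 − 8)/11 = -7/9
  x_2 = -7/9;  a_2 = 9;  x_3 = (x_2 − 9)/11 = -8/9
  x_3 = -8/9;  a_3 = 4;  x_4 = (x_3 − 4)/11 = -4/9
  x_4 = -4/9;  a_4 = 2;  x_5 = (x_4 − 2)/11 = -2/9
  x_5 = -2/9;  a_5 = 1;  x_6 = (x_5 − 1)/11 = -1/9
Digits: (8, 8, 9, 4, 2, 1).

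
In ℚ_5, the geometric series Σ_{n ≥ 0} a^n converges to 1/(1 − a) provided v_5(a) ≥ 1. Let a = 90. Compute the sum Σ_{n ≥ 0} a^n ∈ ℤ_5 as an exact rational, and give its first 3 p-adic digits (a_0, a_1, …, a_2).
Σ a^n = 1/(1 − a) = -1/89;  first 3 digits = (1, 3, 2)

v_5(a) = 1 ≥ 1, so the series converges in ℤ_5 to 1/(1 − a) = 1/(1 − 90) = -1/89. Expand this rational in ℤ_5: compute digits iteratively via d_i = x_i mod 5, x_{i+1} = (x_i − d_i)/5. The first 3 digits are (1, 3, 2).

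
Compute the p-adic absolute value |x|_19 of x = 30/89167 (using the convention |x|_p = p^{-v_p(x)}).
|30/89167|_19 = 6859

Step 1 — compute v_19(x) by factoring powers of 19 out of the numerator and denominator: v_19(30/89167) = -3. Step 2 — apply |x|_p = p^{-v_p(x)} = 19^{3} = 6859.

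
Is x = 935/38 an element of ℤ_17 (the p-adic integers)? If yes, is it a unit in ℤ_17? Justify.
x ∈ ℤ_17 but not a unit; v_17(x) = 1 > 0

ℤ_17 = {x ∈ ℚ_17 : v_17(x) ≥ 0} and ℤ_17^× = {x ∈ ℤ_17 : v_17(x) = 0}. Here v_17(935/38) = v_17(num) − v_17(den) = 1; compare against these criteria.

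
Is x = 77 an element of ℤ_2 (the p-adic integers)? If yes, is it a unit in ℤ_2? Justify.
x ∈ ℤ_2^× (unit); v_2(x) = 0

ℤ_2 = {x ∈ ℚ_2 : v_2(x) ≥ 0} and ℤ_2^× = {x ∈ ℤ_2 : v_2(x) = 0}. Here v_2(77) = v_2(num) − v_2(den) = 0; compare against these criteria.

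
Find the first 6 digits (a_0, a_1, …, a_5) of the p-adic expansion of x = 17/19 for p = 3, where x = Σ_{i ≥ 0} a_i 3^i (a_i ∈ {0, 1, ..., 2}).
(a_0, …, a_5) = (2, 2, 0, 1, 1, 0)

v_3(17/19) = 0 (numerator and denominator both coprime to 3), so x ∈ ℤ_3^×. Compute digits iteratively via a_i = x_i mod 3, x_{i+1} = (x_i − a_i)/3, with x_0 = x:
  x_0 = 17/19;  a_0 = 2;  x_1 = (x_0 − 2)/3 = -7/19
  x_1 = -7/19;  a_1 = 2;  x_2 = (x_1 − 2)/3 = -15/19
  x_2 = -15/19;  a_2 = 0;  x_3 = (x_2 − 0)/3 = -5/19
  x_3 = -5/19;  a_3 = 1;  x_4 = (x_3 − 1)/3 = -8/19
  x_4 = -8/19;  a_4 = 1;  x_5 = (x_4 − 1)/3 = -9/19
  x_5 = -9/19;  a_5 = 0;  x_6 = (x_5 − 0)/3 = -3/19
Digits: (2, 2, 0, 1, 1, 0).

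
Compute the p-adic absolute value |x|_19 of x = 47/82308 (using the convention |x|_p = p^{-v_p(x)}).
|47/82308|_19 = 6859

Step 1 — compute v_19(x) by factoring powers of 19 out of the numerator and denominator: v_19(47/82308) = -3. Step 2 — apply |x|_p = p^{-v_p(x)} = 19^{3} = 6859.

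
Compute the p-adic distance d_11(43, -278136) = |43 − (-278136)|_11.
d_11(43, -278136) = 1/14641

Step 1 — x − y = 43 − (-278136) = 278179. Step 2 — v_11(278179) = 4 (factor: 278179 = (11^4 · 19); the sign does not affect v_p). Step 3 — |x − y|_11 = 11^{-4} = 1/14641.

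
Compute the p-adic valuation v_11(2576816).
v_11(2576816) = 5

v_11(n) is the largest exponent k such that 11^k divides n. Factor out: 2576816 = 11^5 · 16. (Sign doesn't affect v_p.) So v_11(2576816) = 5.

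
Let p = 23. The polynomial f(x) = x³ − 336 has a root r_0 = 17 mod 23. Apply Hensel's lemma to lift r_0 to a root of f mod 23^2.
r_1 = 293 (mod 529)

Hensel: r_{i+1} = r_i − f(r_i)/f′(r_i) mod 23^{i+2}, where f′(x) = 3x². Iterate:
  r_0 = 17 (mod 23)
  r_1 = 293 (mod 529)
Final: r = 293 with f(r) ≡ 0 mod 23^2.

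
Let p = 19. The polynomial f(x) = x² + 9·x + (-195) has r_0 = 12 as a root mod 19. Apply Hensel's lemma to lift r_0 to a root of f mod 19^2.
r_1 = 240 (mod 361)

Hensel: r_{i+1} = r_i − f(r_i)·(f′(r_i))^{-1} mod 19^{i+2}, f′(x) = 2x + 9. Iterate:
  r_0 = 12 (mod 19)
  r_1 = 240 (mod 361)
Final: r = 240 satisfies f(r) ≡ 0 mod 19^2.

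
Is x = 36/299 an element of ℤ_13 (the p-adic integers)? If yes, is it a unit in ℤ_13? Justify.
x ∉ ℤ_13 (v_13(x) = -1 < 0)

ℤ_13 = {x ∈ ℚ_13 : v_13(x) ≥ 0} and ℤ_13^× = {x ∈ ℤ_13 : v_13(x) = 0}. Here v_13(36/299) = v_13(num) − v_13(den) = -1; compare against these criteria.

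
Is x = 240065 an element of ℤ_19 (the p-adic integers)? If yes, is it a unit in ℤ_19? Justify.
x ∈ ℤ_19 but not a unit; v_19(x) = 3 > 0

ℤ_19 = {x ∈ ℚ_19 : v_19(x) ≥ 0} and ℤ_19^× = {x ∈ ℤ_19 : v_19(x) = 0}. Here v_19(240065) = v_19(num) − v_19(den) = 3; compare against these criteria.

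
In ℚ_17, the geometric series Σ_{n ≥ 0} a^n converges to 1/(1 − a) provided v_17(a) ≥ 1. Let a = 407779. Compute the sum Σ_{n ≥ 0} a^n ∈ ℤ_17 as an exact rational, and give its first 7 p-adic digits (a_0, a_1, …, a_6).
Σ a^n = 1/(1 − a) = -1/407778;  first 7 digits = (1, 0, 0, 15, 4, 0, 4)

v_17(a) = 3 ≥ 1, so the series converges in ℤ_17 to 1/(1 − a) = 1/(1 − 407779) = -1/407778. Expand this rational in ℤ_17: compute digits iteratively via d_i = x_i mod 17, x_{i+1} = (x_i − d_i)/17. The first 7 digits are (1, 0, 0, 15, 4, 0, 4).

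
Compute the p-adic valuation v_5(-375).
v_5(-375) = 3

v_5(n) is the largest exponent k such that 5^k divides n. Factor out: -375 = -5^3 · 3. (Sign doesn't affect v_p.) So v_5(-375) = 3.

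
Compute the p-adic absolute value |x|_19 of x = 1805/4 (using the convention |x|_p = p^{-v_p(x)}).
|1805/4|_19 = 1/361

Step 1 — compute v_19(x) by factoring powers of 19 out of the numerator and denominator: v_19(1805/4) = 2. Step 2 — apply |x|_p = p^{-v_p(x)} = 19^{-2} = 1/361.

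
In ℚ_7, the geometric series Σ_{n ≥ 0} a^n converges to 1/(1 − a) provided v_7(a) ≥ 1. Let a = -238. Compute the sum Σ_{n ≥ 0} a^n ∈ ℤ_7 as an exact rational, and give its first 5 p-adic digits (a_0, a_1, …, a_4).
Σ a^n = 1/(1 − a) = 1/239;  first 5 digits = (1, 1, 3, 4, 2)

v_7(a) = 1 ≥ 1, so the series converges in ℤ_7 to 1/(1 − a) = 1/(1 − (-238)) = 1/239. Expand this rational in ℤ_7: compute digits iteratively via d_i = x_i mod 7, x_{i+1} = (x_i − d_i)/7. The first 5 digits are (1, 1, 3, 4, 2).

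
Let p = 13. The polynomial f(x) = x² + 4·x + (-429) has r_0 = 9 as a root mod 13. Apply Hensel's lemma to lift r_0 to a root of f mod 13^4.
r_3 = 25112 (mod 28561)

Hensel: r_{i+1} = r_i − f(r_i)·(f′(r_i))^{-1} mod 13^{i+2}, f′(x) = 2x + 4. Iterate:
  r_0 = 9 (mod 13)
  r_1 = 100 (mod 169)
  r_2 = 945 (mod 2197)
  r_3 = 25112 (mod 28561)
Final: r = 25112 satisfies f(r) ≡ 0 mod 13^4.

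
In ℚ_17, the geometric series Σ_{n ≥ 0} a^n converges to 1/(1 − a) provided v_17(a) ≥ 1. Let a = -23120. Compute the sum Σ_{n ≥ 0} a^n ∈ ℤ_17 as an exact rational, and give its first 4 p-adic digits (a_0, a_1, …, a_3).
Σ a^n = 1/(1 − a) = 1/23121;  first 4 digits = (1, 0, 5, 12)

v_17(a) = 2 ≥ 1, so the series converges in ℤ_17 to 1/(1 − a) = 1/(1 − (-23120)) = 1/23121. Expand this rational in ℤ_17: compute digits iteratively via d_i = x_i mod 17, x_{i+1} = (x_i − d_i)/17. The first 4 digits are (1, 0, 5, 12).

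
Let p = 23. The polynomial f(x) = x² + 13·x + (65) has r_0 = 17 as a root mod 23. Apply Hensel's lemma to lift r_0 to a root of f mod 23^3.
r_2 = 11609 (mod 12167)

Hensel: r_{i+1} = r_i − f(r_i)·(f′(r_i))^{-1} mod 23^{i+2}, f′(x) = 2x + 13. Iterate:
  r_0 = 17 (mod 23)
  r_1 = 500 (mod 529)
  r_2 = 11609 (mod 12167)
Final: r = 11609 satisfies f(r) ≡ 0 mod 23^3.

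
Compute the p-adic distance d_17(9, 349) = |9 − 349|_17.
d_17(9, 349) = 1/17

Step 1 — x − y = 9 − 349 = -340. Step 2 — v_17(-340) = 1 (factor: -340 = −(17^1 · 20); the sign does not affect v_p). Step 3 — |x − y|_17 = 17^{-1} = 1/17.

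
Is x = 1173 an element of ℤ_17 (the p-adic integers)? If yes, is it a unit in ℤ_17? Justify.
x ∈ ℤ_17 but not a unit; v_17(x) = 1 > 0

ℤ_17 = {x ∈ ℚ_17 : v_17(x) ≥ 0} and ℤ_17^× = {x ∈ ℤ_17 : v_17(x) = 0}. Here v_17(1173) = v_17(num) − v_17(den) = 1; compare against these criteria.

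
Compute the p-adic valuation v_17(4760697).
v_17(4760697) = 4

v_17(n) is the largest exponent k such that 17^k divides n. Factor out: 4760697 = 17^4 · 57. (Sign doesn't affect v_p.) So v_17(4760697) = 4.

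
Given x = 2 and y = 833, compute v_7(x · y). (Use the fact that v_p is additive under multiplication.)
v_7(1666) = 2

v_p(x) = 0 (factor: 2 = 7^0 · 2); v_p(y) = 2 (factor: 833 = 7^2 · 17). Additivity: v_p(xy) = v_p(x) + v_p(y) = 0 + 2 = 2. (Direct check: xy = 1666 = 7^2 · (34).)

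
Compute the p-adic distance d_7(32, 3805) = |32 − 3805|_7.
d_7(32, 3805) = 1/343

Step 1 — x − y = 32 − 3805 = -3773. Step 2 — v_7(-3773) = 3 (factor: -3773 = −(7^3 · 11); the sign does not affect v_p). Step 3 — |x − y|_7 = 7^{-3} = 1/343.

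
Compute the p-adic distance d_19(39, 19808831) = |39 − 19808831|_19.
d_19(39, 19808831) = 1/2476099

Step 1 — x − y = 39 − 19808831 = -19808792. Step 2 — v_19(-19808792) = 5 (factor: -19808792 = −(19^5 · 8); the sign does not affect v_p). Step 3 — |x − y|_19 = 19^{-5} = 1/2476099.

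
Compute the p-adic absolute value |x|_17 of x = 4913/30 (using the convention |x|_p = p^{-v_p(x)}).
|4913/30|_17 = 1/4913

Step 1 — compute v_17(x) by factoring powers of 17 out of the numerator and denominator: v_17(4913/30) = 3. Step 2 — apply |x|_p = p^{-v_p(x)} = 17^{-3} = 1/4913.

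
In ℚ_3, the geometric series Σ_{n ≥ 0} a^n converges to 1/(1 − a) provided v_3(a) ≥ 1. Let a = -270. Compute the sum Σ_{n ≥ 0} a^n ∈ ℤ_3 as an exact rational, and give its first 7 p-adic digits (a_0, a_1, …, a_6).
Σ a^n = 1/(1 − a) = 1/271;  first 7 digits = (1, 0, 0, 2, 2, 1, 0)

v_3(a) = 3 ≥ 1, so the series converges in ℤ_3 to 1/(1 − a) = 1/(1 − (-270)) = 1/271. Expand this rational in ℤ_3: compute digits iteratively via d_i = x_i mod 3, x_{i+1} = (x_i − d_i)/3. The first 7 digits are (1, 0, 0, 2, 2, 1, 0).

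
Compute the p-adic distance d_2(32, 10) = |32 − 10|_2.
d_2(32, 10) = 1/2

Step 1 — x − y = 32 − 10 = 22. Step 2 — v_2(22) = 1 (factor: 22 = (2^1 · 11); the sign does not affect v_p). Step 3 — |x − y|_2 = 2^{-1} = 1/2.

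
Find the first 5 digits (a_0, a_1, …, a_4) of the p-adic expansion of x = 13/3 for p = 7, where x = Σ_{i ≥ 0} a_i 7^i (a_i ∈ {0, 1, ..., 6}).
(a_0, …, a_4) = (2, 5, 4, 4, 4)

v_7(13/3) = 0 (numerator and denominator both coprime to 7), so x ∈ ℤ_7^×. Compute digits iteratively via a_i = x_i mod 7, x_{i+1} = (x_i − a_i)/7, with x_0 = x:
  x_0 = 13/3;  a_0 = 2;  x_1 = (x_0 − 2)/7 = 1/3
  x_1 = 1/3;  a_1 = 5;  x_2 = (x_1 − 5)/7 = -2/3
  x_2 = -2/3;  a_2 = 4;  x_3 = (x_2 − 4)/7 = -2/3
  x_3 = -2/3;  a_3 = 4;  x_4 = (x_3 − 4)/7 = -2/3
  x_4 = -2/3;  a_4 = 4;  x_5 = (x_4 − 4)/7 = -2/3
Digits: (2, 5, 4, 4, 4).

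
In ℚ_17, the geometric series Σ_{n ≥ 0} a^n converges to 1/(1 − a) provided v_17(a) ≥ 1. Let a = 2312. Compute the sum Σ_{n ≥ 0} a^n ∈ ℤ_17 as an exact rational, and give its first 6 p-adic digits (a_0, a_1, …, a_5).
Σ a^n = 1/(1 − a) = -1/2311;  first 6 digits = (1, 0, 8, 0, 13, 3)

v_17(a) = 2 ≥ 1, so the series converges in ℤ_17 to 1/(1 − a) = 1/(1 − 2312) = -1/2311. Expand this rational in ℤ_17: compute digits iteratively via d_i = x_i mod 17, x_{i+1} = (x_i − d_i)/17. The first 6 digits are (1, 0, 8, 0, 13, 3).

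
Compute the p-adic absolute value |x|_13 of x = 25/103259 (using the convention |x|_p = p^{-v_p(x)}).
|25/103259|_13 = 2197

Step 1 — compute v_13(x) by factoring powers of 13 out of the numerator and denominator: v_13(25/103259) = -3. Step 2 — apply |x|_p = p^{-v_p(x)} = 13^{3} = 2197.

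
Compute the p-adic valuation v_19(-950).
v_19(-950) = 1

v_19(n) is the largest exponent k such that 19^k divides n. Factor out: -950 = -19^1 · 50. (Sign doesn't affect v_p.) So v_19(-950) = 1.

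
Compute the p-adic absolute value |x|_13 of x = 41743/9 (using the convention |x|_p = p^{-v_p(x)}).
|41743/9|_13 = 1/2197

Step 1 — compute v_13(x) by factoring powers of 13 out of the numerator and denominator: v_13(41743/9) = 3. Step 2 — apply |x|_p = p^{-v_p(x)} = 13^{-3} = 1/2197.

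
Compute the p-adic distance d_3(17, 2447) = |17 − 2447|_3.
d_3(17, 2447) = 1/243

Step 1 — x − y = 17 − 2447 = -2430. Step 2 — v_3(-2430) = 5 (factor: -2430 = −(3^5 · 10); the sign does not affect v_p). Step 3 — |x − y|_3 = 3^{-5} = 1/243.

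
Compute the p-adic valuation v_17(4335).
v_17(4335) = 2

v_17(n) is the largest exponent k such that 17^k divides n. Factor out: 4335 = 17^2 · 15. (Sign doesn't affect v_p.) So v_17(4335) = 2.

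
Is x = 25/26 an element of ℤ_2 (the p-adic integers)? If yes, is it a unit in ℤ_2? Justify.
x ∉ ℤ_2 (v_2(x) = -1 < 0)

ℤ_2 = {x ∈ ℚ_2 : v_2(x) ≥ 0} and ℤ_2^× = {x ∈ ℤ_2 : v_2(x) = 0}. Here v_2(25/26) = v_2(num) − v_2(den) = -1; compare against these criteria.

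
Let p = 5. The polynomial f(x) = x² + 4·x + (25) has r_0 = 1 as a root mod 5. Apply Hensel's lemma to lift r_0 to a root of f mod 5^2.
r_1 = 21 (mod 25)

Hensel: r_{i+1} = r_i − f(r_i)·(f′(r_i))^{-1} mod 5^{i+2}, f′(x) = 2x + 4. Iterate:
  r_0 = 1 (mod 5)
  r_1 = 21 (mod 25)
Final: r = 21 satisfies f(r) ≡ 0 mod 5^2.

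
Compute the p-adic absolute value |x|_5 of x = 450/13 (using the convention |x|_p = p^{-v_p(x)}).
|450/13|_5 = 1/25

Step 1 — compute v_5(x) by factoring powers of 5 out of the numerator and denominator: v_5(450/13) = 2. Step 2 — apply |x|_p = p^{-v_p(x)} = 5^{-2} = 1/25.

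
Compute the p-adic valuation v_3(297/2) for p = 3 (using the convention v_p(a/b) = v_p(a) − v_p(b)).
v_3(297/2) = 3

Factor powers of 3 from the numerator and denominator of the reduced fraction: 297 = 3^3 · 11 and 2 = 3^0 · 2. Apply v_p(a/b) = v_p(a) − v_p(b): v_3(297/2) = 3 − 0 = 3.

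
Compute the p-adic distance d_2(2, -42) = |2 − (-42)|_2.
d_2(2, -42) = 1/4

Step 1 — x − y = 2 − (-42) = 44. Step 2 — v_2(44) = 2 (factor: 44 = (2^2 · 11); the sign does not affect v_p). Step 3 — |x − y|_2 = 2^{-2} = 1/4.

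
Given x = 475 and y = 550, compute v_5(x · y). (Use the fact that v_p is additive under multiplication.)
v_5(261250) = 4

v_p(x) = 2 (factor: 475 = 5^2 · 19); v_p(y) = 2 (factor: 550 = 5^2 · 22). Additivity: v_p(xy) = v_p(x) + v_p(y) = 2 + 2 = 4. (Direct check: xy = 261250 = 5^4 · (418).)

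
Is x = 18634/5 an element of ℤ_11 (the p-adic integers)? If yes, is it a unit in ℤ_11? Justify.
x ∈ ℤ_11 but not a unit; v_11(x) = 3 > 0

ℤ_11 = {x ∈ ℚ_11 : v_11(x) ≥ 0} and ℤ_11^× = {x ∈ ℤ_11 : v_11(x) = 0}. Here v_11(18634/5) = v_11(num) − v_11(den) = 3; compare against these criteria.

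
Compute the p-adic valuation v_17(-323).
v_17(-323) = 1

v_17(n) is the largest exponent k such that 17^k divides n. Factor out: -323 = -17^1 · 19. (Sign doesn't affect v_p.) So v_17(-323) = 1.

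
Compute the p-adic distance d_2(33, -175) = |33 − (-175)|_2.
d_2(33, -175) = 1/16

Step 1 — x − y = 33 − (-175) = 208. Step 2 — v_2(208) = 4 (factor: 208 = (2^4 · 13); the sign does not affect v_p). Step 3 — |x − y|_2 = 2^{-4} = 1/16.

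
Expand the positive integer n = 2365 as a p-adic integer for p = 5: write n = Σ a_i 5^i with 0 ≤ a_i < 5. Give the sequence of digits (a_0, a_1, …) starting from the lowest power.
(a_0, a_1, …) = (0, 3, 4, 3, 3)

Repeated division by 5 gives the digits low-to-high: 2365 = 3·5^1 + 4·5^2 + 3·5^3 + 3·5^4. Digit sequence: (0, 3, 4, 3, 3).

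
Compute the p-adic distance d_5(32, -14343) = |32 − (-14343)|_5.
d_5(32, -14343) = 1/625

Step 1 — x − y = 32 − (-14343) = 14375. Step 2 — v_5(14375) = 4 (factor: 14375 = (5^4 · 23); the sign does not affect v_p). Step 3 — |x − y|_5 = 5^{-4} = 1/625.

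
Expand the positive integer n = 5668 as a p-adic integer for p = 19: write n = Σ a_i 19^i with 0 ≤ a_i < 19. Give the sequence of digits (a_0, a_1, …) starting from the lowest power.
(a_0, a_1, …) = (6, 13, 15)

Repeated division by 19 gives the digits low-to-high: 5668 = 6 + 13·19^1 + 15·19^2. Digit sequence: (6, 13, 15).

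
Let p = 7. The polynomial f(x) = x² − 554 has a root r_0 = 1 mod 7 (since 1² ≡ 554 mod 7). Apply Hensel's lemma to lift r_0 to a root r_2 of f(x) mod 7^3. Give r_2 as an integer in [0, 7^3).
r_2 = 253 (mod 343)

Hensel's recurrence: r_{i+1} = r_i − f(r_i)·(f′(r_i))^{-1} mod 7^{i+2}, with f′(x) = 2x. Iterate:
  r_0 = 1 (mod 7)
  r_1 = 8 (mod 49)
  r_2 = 253 (mod 343)
Final: r_2 = 253, and one checks f(r_2) ≡ 0 mod 7^3.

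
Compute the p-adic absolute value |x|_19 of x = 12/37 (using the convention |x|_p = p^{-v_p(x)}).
|12/37|_19 = 1

Step 1 — compute v_19(x) by factoring powers of 19 out of the numerator and denominator: v_19(12/37) = 0. Step 2 — apply |x|_p = p^{-v_p(x)} = 19^{0} = 1.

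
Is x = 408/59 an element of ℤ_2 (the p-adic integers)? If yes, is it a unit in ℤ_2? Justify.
x ∈ ℤ_2 but not a unit; v_2(x) = 3 > 0

ℤ_2 = {x ∈ ℚ_2 : v_2(x) ≥ 0} and ℤ_2^× = {x ∈ ℤ_2 : v_2(x) = 0}. Here v_2(408/59) = v_2(num) − v_2(den) = 3; compare against these criteria.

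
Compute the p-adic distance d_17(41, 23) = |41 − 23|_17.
d_17(41, 23) = 1

Step 1 — x − y = 41 − 23 = 18. Step 2 — v_17(18) = 0 (factor: 18 = (17^0 · 18); the sign does not affect v_p). Step 3 — |x − y|_17 = 17^{0} = 1.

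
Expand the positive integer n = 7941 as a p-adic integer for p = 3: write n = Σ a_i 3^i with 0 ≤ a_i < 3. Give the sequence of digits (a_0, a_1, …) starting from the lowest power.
(a_0, a_1, …) = (0, 1, 0, 0, 2, 2, 1, 0, 1)

Repeated division by 3 gives the digits low-to-high: 7941 = 1·3^1 + 2·3^4 + 2·3^5 + 1·3^6 + 1·3^8. Digit sequence: (0, 1, 0, 0, 2, 2, 1, 0, 1).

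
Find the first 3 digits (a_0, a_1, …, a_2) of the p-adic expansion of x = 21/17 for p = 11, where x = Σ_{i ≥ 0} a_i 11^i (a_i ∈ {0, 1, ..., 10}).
(a_0, …, a_2) = (9, 9, 3)

v_11(21/17) = 0 (numerator and denominator both coprime to 11), so x ∈ ℤ_11^×. Compute digits iteratively via a_i = x_i mod 11, x_{i+1} = (x_i − a_i)/11, with x_0 = x:
  x_0 = 21/17;  a_0 = 9;  x_1 = (x_0 − 9)/11 = -12/17
  x_1 = -12/17;  a_1 = 9;  x_2 = (x_1 − 9)/11 = -15/17
  x_2 = -15/17;  a_2 = 3;  x_3 = (x_2 − 3)/11 = -6/17
Digits: (9, 9, 3).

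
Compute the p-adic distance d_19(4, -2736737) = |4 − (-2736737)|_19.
d_19(4, -2736737) = 1/130321

Step 1 — x − y = 4 − (-2736737) = 2736741. Step 2 — v_19(2736741) = 4 (factor: 2736741 = (19^4 · 21); the sign does not affect v_p). Step 3 — |x − y|_19 = 19^{-4} = 1/130321.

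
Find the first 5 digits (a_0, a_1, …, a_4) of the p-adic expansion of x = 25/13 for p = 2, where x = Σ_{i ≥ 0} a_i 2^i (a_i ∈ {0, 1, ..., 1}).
(a_0, …, a_4) = (1, 0, 1, 1, 1)

v_2(25/13) = 0 (numerator and denominator both coprime to 2), so x ∈ ℤ_2^×. Compute digits iteratively via a_i = x_i mod 2, x_{i+1} = (x_i − a_i)/2, with x_0 = x:
  x_0 = 25/13;  a_0 = 1;  x_1 = (x_0 − 1)/2 = 6/13
  x_1 = 6/13;  a_1 = 0;  x_2 = (x_1 − 0)/2 = 3/13
  x_2 = 3/13;  a_2 = 1;  x_3 = (x_2 − 1)/2 = -5/13
  x_3 = -5/13;  a_3 = 1;  x_4 = (x_3 − 1)/2 = -9/13
  x_4 = -9/13;  a_4 = 1;  x_5 = (x_4 − 1)/2 = -11/13
Digits: (1, 0, 1, 1, 1).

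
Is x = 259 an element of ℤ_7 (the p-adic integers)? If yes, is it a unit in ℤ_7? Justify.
x ∈ ℤ_7 but not a unit; v_7(x) = 1 > 0

ℤ_7 = {x ∈ ℚ_7 : v_7(x) ≥ 0} and ℤ_7^× = {x ∈ ℤ_7 : v_7(x) = 0}. Here v_7(259) = v_7(num) − v_7(den) = 1; compare against these criteria.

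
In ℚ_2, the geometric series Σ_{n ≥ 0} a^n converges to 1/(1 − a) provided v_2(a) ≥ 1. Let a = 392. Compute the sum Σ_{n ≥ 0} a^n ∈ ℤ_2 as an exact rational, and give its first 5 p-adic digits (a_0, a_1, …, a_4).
Σ a^n = 1/(1 − a) = -1/391;  first 5 digits = (1, 0, 0, 1, 0)

v_2(a) = 3 ≥ 1, so the series converges in ℤ_2 to 1/(1 − a) = 1/(1 − 392) = -1/391. Expand this rational in ℤ_2: compute digits iteratively via d_i = x_i mod 2, x_{i+1} = (x_i − d_i)/2. The first 5 digits are (1, 0, 0, 1, 0).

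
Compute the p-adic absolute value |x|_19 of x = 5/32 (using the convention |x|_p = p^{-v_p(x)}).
|5/32|_19 = 1

Step 1 — compute v_19(x) by factoring powers of 19 out of the numerator and denominator: v_19(5/32) = 0. Step 2 — apply |x|_p = p^{-v_p(x)} = 19^{0} = 1.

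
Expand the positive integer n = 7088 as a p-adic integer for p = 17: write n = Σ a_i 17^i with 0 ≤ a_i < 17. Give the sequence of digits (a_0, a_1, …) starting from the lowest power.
(a_0, a_1, …) = (16, 8, 7, 1)

Repeated division by 17 gives the digits low-to-high: 7088 = 16 + 8·17^1 + 7·17^2 + 1·17^3. Digit sequence: (16, 8, 7, 1).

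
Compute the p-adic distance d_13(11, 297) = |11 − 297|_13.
d_13(11, 297) = 1/13

Step 1 — x − y = 11 − 297 = -286. Step 2 — v_13(-286) = 1 (factor: -286 = −(13^1 · 22); the sign does not affect v_p). Step 3 — |x − y|_13 = 13^{-1} = 1/13.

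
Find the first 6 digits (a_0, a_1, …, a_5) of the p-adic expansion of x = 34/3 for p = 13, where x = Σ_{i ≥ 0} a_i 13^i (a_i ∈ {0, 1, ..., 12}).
(a_0, …, a_5) = (7, 9, 8, 8, 8, 8)

v_13(34/3) = 0 (numerator and denominator both coprime to 13), so x ∈ ℤ_13^×. Compute digits iteratively via a_i = x_i mod 13, x_{i+1} = (x_i − a_i)/13, with x_0 = x:
  x_0 = 34/3;  a_0 = 7;  x_1 = (x_0 − 7)/13 = 1/3
  x_1 = 1/3;  a_1 = 9;  x_2 = (x_1 − 9)/13 = -2/3
  x_2 = -2/3;  a_2 = 8;  x_3 = (x_2 − 8)/13 = -2/3
  x_3 = -2/3;  a_3 = 8;  x_4 = (x_3 − 8)/13 = -2/3
  x_4 = -2/3;  a_4 = 8;  x_5 = (x_4 − 8)/13 = -2/3
  x_5 = -2/3;  a_5 = 8;  x_6 = (x_5 − 8)/13 = -2/3
Digits: (7, 9, 8, 8, 8, 8).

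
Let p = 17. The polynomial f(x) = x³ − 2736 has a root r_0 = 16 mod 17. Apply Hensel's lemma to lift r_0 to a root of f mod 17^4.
r_3 = 73932 (mod 83521)

Hensel: r_{i+1} = r_i − f(r_i)/f′(r_i) mod 17^{i+2}, where f′(x) = 3x². Iterate:
  r_0 = 16 (mod 17)
  r_1 = 237 (mod 289)
  r_2 = 237 (mod 4913)
  r_3 = 73932 (mod 83521)
Final: r = 73932 with f(r) ≡ 0 mod 17^4.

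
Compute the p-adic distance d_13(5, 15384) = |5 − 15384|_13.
d_13(5, 15384) = 1/2197

Step 1 — x − y = 5 − 15384 = -15379. Step 2 — v_13(-15379) = 3 (factor: -15379 = −(13^3 · 7); the sign does not affect v_p). Step 3 — |x − y|_13 = 13^{-3} = 1/2197.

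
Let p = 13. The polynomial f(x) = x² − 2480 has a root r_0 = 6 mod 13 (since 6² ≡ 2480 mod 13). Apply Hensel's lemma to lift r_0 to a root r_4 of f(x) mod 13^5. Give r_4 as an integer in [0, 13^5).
r_4 = 215741 (mod 371293)

Hensel's recurrence: r_{i+1} = r_i − f(r_i)·(f′(r_i))^{-1} mod 13^{i+2}, with f′(x) = 2x. Iterate:
  r_0 = 6 (mod 13)
  r_1 = 97 (mod 169)
  r_2 = 435 (mod 2197)
  r_3 = 15814 (mod 28561)
  r_4 = 215741 (mod 371293)
Final: r_4 = 215741, and one checks f(r_4) ≡ 0 mod 13^5.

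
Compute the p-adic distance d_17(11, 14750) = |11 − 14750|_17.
d_17(11, 14750) = 1/4913

Step 1 — x − y = 11 − 14750 = -14739. Step 2 — v_17(-14739) = 3 (factor: -14739 = −(17^3 · 3); the sign does not affect v_p). Step 3 — |x − y|_17 = 17^{-3} = 1/4913.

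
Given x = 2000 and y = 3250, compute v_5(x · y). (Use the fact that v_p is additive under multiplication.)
v_5(6500000) = 6

v_p(x) = 3 (factor: 2000 = 5^3 · 16); v_p(y) = 3 (factor: 3250 = 5^3 · 26). Additivity: v_p(xy) = v_p(x) + v_p(y) = 3 + 3 = 6. (Direct check: xy = 6500000 = 5^6 · (416).)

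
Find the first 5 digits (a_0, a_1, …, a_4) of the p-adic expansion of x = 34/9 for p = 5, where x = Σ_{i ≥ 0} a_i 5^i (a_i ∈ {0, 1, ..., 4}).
(a_0, …, a_4) = (1, 0, 4, 2, 0)

v_5(34/9) = 0 (numerator and denominator both coprime to 5), so x ∈ ℤ_5^×. Compute digits iteratively via a_i = x_i mod 5, x_{i+1} = (x_i − a_i)/5, with x_0 = x:
  x_0 = 34/9;  a_0 = 1;  x_1 = (x_0 − 1)/5 = 5/9
  x_1 = 5/9;  a_1 = 0;  x_2 = (x_1 − 0)/5 = 1/9
  x_2 = 1/9;  a_2 = 4;  x_3 = (x_2 − 4)/5 = -7/9
  x_3 = -7/9;  a_3 = 2;  x_4 = (x_3 − 2)/5 = -5/9
  x_4 = -5/9;  a_4 = 0;  x_5 = (x_4 − 0)/5 = -1/9
Digits: (1, 0, 4, 2, 0).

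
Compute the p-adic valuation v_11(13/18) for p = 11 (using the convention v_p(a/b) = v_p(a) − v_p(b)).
v_11(13/18) = 0

Factor powers of 11 from the numerator and denominator of the reduced fraction: 13 = 11^0 · 13 and 18 = 11^0 · 18. Apply v_p(a/b) = v_p(a) − v_p(b): v_11(13/18) = 0 − 0 = 0.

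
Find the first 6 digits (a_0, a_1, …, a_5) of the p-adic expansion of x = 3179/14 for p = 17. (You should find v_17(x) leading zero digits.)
(a_0, …, a_5) = (0, 0, 2, 6, 13, 15)

v_17(3179/14) = 2, so a_0 = ... = a_1 = 0. Factor out: x = 17^2 · u with u = 11/14 a unit in ℤ_17. Expand u iteratively via a_{v+i} = u_i mod 17, u_{i+1} = (u_i − a_{v+i})/17:
  u_0 = 11/14;  a_2 = 2;  u_1 = (u_0 − 2)/17 = -1/14
  u_1 = -1/14;  a_3 = 6;  u_2 = (u_1 − 6)/17 = -5/14
  u_2 = -5/14;  a_4 = 13;  u_3 = (u_2 − 13)/17 = -11/14
  u_3 = -11/14;  a_5 = 15;  u_4 = (u_3 − 15)/17 = -13/14
Digits: (0, 0, 2, 6, 13, 15).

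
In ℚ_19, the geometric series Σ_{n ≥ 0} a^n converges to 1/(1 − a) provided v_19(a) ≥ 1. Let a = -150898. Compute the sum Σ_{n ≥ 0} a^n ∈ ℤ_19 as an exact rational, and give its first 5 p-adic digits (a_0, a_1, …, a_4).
Σ a^n = 1/(1 − a) = 1/150899;  first 5 digits = (1, 0, 0, 16, 17)

v_19(a) = 3 ≥ 1, so the series converges in ℤ_19 to 1/(1 − a) = 1/(1 − (-150898)) = 1/150899. Expand this rational in ℤ_19: compute digits iteratively via d_i = x_i mod 19, x_{i+1} = (x_i − d_i)/19. The first 5 digits are (1, 0, 0, 16, 17).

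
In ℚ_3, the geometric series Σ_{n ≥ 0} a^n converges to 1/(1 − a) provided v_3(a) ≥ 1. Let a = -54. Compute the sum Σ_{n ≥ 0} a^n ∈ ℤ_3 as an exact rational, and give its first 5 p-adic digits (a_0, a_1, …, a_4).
Σ a^n = 1/(1 − a) = 1/55;  first 5 digits = (1, 0, 0, 1, 2)

v_3(a) = 3 ≥ 1, so the series converges in ℤ_3 to 1/(1 − a) = 1/(1 − (-54)) = 1/55. Expand this rational in ℤ_3: compute digits iteratively via d_i = x_i mod 3, x_{i+1} = (x_i − d_i)/3. The first 5 digits are (1, 0, 0, 1, 2).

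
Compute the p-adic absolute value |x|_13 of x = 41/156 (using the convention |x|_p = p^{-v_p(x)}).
|41/156|_13 = 13

Step 1 — compute v_13(x) by factoring powers of 13 out of the numerator and denominator: v_13(41/156) = -1. Step 2 — apply |x|_p = p^{-v_p(x)} = 13^{1} = 13.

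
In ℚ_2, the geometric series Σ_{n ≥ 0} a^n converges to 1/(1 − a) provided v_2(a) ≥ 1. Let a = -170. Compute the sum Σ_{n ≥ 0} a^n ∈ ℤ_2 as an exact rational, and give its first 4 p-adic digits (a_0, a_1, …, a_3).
Σ a^n = 1/(1 − a) = 1/171;  first 4 digits = (1, 1, 0, 0)

v_2(a) = 1 ≥ 1, so the series converges in ℤ_2 to 1/(1 − a) = 1/(1 − (-170)) = 1/171. Expand this rational in ℤ_2: compute digits iteratively via d_i = x_i mod 2, x_{i+1} = (x_i − d_i)/2. The first 4 digits are (1, 1, 0, 0).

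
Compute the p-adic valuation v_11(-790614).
v_11(-790614) = 4

v_11(n) is the largest exponent k such that 11^k divides n. Factor out: -790614 = -11^4 · 54. (Sign doesn't affect v_p.) So v_11(-790614) = 4.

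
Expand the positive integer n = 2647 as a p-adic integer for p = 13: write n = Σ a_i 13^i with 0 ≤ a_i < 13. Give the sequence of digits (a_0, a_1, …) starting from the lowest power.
(a_0, a_1, …) = (8, 8, 2, 1)

Repeated division by 13 gives the digits low-to-high: 2647 = 8 + 8·13^1 + 2·13^2 + 1·13^3. Digit sequence: (8, 8, 2, 1).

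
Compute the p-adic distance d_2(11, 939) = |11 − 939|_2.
d_2(11, 939) = 1/32

Step 1 — x − y = 11 − 939 = -928. Step 2 — v_2(-928) = 5 (factor: -928 = −(2^5 · 29); the sign does not affect v_p). Step 3 — |x − y|_2 = 2^{-5} = 1/32.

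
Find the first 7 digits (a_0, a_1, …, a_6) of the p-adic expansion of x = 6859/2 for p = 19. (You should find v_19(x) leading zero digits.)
(a_0, …, a_6) = (0, 0, 0, 10, 9, 9, 9)

v_19(6859/2) = 3, so a_0 = ... = a_2 = 0. Factor out: x = 19^3 · u with u = 1/2 a unit in ℤ_19. Expand u iteratively via a_{v+i} = u_i mod 19, u_{i+1} = (u_i − a_{v+i})/19:
  u_0 = 1/2;  a_3 = 10;  u_1 = (u_0 − 10)/19 = -1/2
  u_1 = -1/2;  a_4 = 9;  u_2 = (u_1 − 9)/19 = -1/2
  u_2 = -1/2;  a_5 = 9;  u_3 = (u_2 − 9)/19 = -1/2
  u_3 = -1/2;  a_6 = 9;  u_4 = (u_3 − 9)/19 = -1/2
Digits: (0, 0, 0, 10, 9, 9, 9).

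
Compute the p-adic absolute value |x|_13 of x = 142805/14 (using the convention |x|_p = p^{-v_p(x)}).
|142805/14|_13 = 1/28561

Step 1 — compute v_13(x) by factoring powers of 13 out of the numerator and denominator: v_13(142805/14) = 4. Step 2 — apply |x|_p = p^{-v_p(x)} = 13^{-4} = 1/28561.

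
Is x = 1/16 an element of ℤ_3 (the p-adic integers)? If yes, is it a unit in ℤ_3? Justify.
x ∈ ℤ_3^× (unit); v_3(x) = 0

ℤ_3 = {x ∈ ℚ_3 : v_3(x) ≥ 0} and ℤ_3^× = {x ∈ ℤ_3 : v_3(x) = 0}. Here v_3(1/16) = v_3(num) − v_3(den) = 0; compare against these criteria.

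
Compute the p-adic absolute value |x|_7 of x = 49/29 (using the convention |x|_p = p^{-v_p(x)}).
|49/29|_7 = 1/49

Step 1 — compute v_7(x) by factoring powers of 7 out of the numerator and denominator: v_7(49/29) = 2. Step 2 — apply |x|_p = p^{-v_p(x)} = 7^{-2} = 1/49.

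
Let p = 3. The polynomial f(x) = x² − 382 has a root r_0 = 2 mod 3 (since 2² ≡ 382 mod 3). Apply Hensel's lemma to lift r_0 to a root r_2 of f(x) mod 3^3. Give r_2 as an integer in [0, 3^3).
r_2 = 2 (mod 27)

Hensel's recurrence: r_{i+1} = r_i − f(r_i)·(f′(r_i))^{-1} mod 3^{i+2}, with f′(x) = 2x. Iterate:
  r_0 = 2 (mod 3)
  r_1 = 2 (mod 9)
  r_2 = 2 (mod 27)
Final: r_2 = 2, and one checks f(r_2) ≡ 0 mod 3^3.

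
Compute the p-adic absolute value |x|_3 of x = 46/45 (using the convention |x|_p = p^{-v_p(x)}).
|46/45|_3 = 9

Step 1 — compute v_3(x) by factoring powers of 3 out of the numerator and denominator: v_3(46/45) = -2. Step 2 — apply |x|_p = p^{-v_p(x)} = 3^{2} = 9.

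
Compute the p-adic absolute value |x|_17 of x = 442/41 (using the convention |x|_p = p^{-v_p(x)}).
|442/41|_17 = 1/17

Step 1 — compute v_17(x) by factoring powers of 17 out of the numerator and denominator: v_17(442/41) = 1. Step 2 — apply |x|_p = p^{-v_p(x)} = 17^{-1} = 1/17.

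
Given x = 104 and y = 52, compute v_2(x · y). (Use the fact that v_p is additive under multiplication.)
v_2(5408) = 5

v_p(x) = 3 (factor: 104 = 2^3 · 13); v_p(y) = 2 (factor: 52 = 2^2 · 13). Additivity: v_p(xy) = v_p(x) + v_p(y) = 3 + 2 = 5. (Direct check: xy = 5408 = 2^5 · (169).)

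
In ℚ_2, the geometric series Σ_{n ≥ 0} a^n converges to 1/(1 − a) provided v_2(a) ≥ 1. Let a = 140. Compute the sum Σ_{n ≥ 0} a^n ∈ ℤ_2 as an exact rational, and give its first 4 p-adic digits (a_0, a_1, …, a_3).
Σ a^n = 1/(1 − a) = -1/139;  first 4 digits = (1, 0, 1, 1)

v_2(a) = 2 ≥ 1, so the series converges in ℤ_2 to 1/(1 − a) = 1/(1 − 140) = -1/139. Expand this rational in ℤ_2: compute digits iteratively via d_i = x_i mod 2, x_{i+1} = (x_i − d_i)/2. The first 4 digits are (1, 0, 1, 1).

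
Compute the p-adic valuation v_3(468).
v_3(468) = 2

v_3(n) is the largest exponent k such that 3^k divides n. Factor out: 468 = 3^2 · 52. (Sign doesn't affect v_p.) So v_3(468) = 2.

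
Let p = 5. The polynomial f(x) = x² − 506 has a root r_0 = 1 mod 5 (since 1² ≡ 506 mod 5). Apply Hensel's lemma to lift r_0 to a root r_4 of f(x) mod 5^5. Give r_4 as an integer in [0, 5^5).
r_4 = 1391 (mod 3125)

Hensel's recurrence: r_{i+1} = r_i − f(r_i)·(f′(r_i))^{-1} mod 5^{i+2}, with f′(x) = 2x. Iterate:
  r_0 = 1 (mod 5)
  r_1 = 16 (mod 25)
  r_2 = 16 (mod 125)
  r_3 = 141 (mod 625)
  r_4 = 1391 (mod 3125)
Final: r_4 = 1391, and one checks f(r_4) ≡ 0 mod 5^5.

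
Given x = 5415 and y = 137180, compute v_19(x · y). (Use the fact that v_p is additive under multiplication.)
v_19(742829700) = 5

v_p(x) = 2 (factor: 5415 = 19^2 · 15); v_p(y) = 3 (factor: 137180 = 19^3 · 20). Additivity: v_p(xy) = v_p(x) + v_p(y) = 2 + 3 = 5. (Direct check: xy = 742829700 = 19^5 · (300).)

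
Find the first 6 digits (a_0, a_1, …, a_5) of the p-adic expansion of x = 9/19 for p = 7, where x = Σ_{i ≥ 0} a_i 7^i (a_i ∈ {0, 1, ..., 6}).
(a_0, …, a_5) = (6, 4, 3, 5, 4, 3)

v_7(9/19) = 0 (numerator and denominator both coprime to 7), so x ∈ ℤ_7^×. Compute digits iteratively via a_i = x_i mod 7, x_{i+1} = (x_i − a_i)/7, with x_0 = x:
  x_0 = 9/19;  a_0 = 6;  x_1 = (x_0 − 6)/7 = -15/19
  x_1 = -15/19;  a_1 = 4;  x_2 = (x_1 − 4)/7 = -13/19
  x_2 = -13/19;  a_2 = 3;  x_3 = (x_2 − 3)/7 = -10/19
  x_3 = -10/19;  a_3 = 5;  x_4 = (x_3 − 5)/7 = -15/19
  x_4 = -15/19;  a_4 = 4;  x_5 = (x_4 − 4)/7 = -13/19
  x_5 = -13/19;  a_5 = 3;  x_6 = (x_5 − 3)/7 = -10/19
Digits: (6, 4, 3, 5, 4, 3).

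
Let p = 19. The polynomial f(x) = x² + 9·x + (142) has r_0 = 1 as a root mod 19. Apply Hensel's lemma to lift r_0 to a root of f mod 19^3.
r_2 = 1825 (mod 6859)

Hensel: r_{i+1} = r_i − f(r_i)·(f′(r_i))^{-1} mod 19^{i+2}, f′(x) = 2x + 9. Iterate:
  r_0 = 1 (mod 19)
  r_1 = 20 (mod 361)
  r_2 = 1825 (mod 6859)
Final: r = 1825 satisfies f(r) ≡ 0 mod 19^3.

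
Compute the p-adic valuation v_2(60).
v_2(60) = 2

v_2(n) is the largest exponent k such that 2^k divides n. Factor out: 60 = 2^2 · 15. (Sign doesn't affect v_p.) So v_2(60) = 2.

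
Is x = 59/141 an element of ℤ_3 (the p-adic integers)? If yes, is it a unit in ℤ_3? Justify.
x ∉ ℤ_3 (v_3(x) = -1 < 0)

ℤ_3 = {x ∈ ℚ_3 : v_3(x) ≥ 0} and ℤ_3^× = {x ∈ ℤ_3 : v_3(x) = 0}. Here v_3(59/141) = v_3(num) − v_3(den) = -1; compare against these criteria.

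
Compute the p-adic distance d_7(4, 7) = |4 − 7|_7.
d_7(4, 7) = 1

Step 1 — x − y = 4 − 7 = -3. Step 2 — v_7(-3) = 0 (factor: -3 = −(7^0 · 3); the sign does not affect v_p). Step 3 — |x − y|_7 = 7^{0} = 1.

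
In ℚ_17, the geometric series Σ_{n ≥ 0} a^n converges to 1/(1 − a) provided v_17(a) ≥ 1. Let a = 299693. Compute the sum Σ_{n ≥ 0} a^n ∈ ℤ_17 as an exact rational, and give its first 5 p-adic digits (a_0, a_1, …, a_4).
Σ a^n = 1/(1 − a) = -1/299692;  first 5 digits = (1, 0, 0, 10, 3)

v_17(a) = 3 ≥ 1, so the series converges in ℤ_17 to 1/(1 − a) = 1/(1 − 299693) = -1/299692. Expand this rational in ℤ_17: compute digits iteratively via d_i = x_i mod 17, x_{i+1} = (x_i − d_i)/17. The first 5 digits are (1, 0, 0, 10, 3).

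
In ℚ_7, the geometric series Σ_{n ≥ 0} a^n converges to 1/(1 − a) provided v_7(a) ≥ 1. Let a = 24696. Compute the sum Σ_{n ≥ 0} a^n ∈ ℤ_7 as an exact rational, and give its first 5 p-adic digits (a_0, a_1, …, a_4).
Σ a^n = 1/(1 − a) = -1/24695;  first 5 digits = (1, 0, 0, 2, 3)

v_7(a) = 3 ≥ 1, so the series converges in ℤ_7 to 1/(1 − a) = 1/(1 − 24696) = -1/24695. Expand this rational in ℤ_7: compute digits iteratively via d_i = x_i mod 7, x_{i+1} = (x_i − d_i)/7. The first 5 digits are (1, 0, 0, 2, 3).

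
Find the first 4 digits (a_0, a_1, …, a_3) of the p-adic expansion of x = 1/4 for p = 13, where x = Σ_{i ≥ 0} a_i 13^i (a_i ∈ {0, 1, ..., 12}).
(a_0, …, a_3) = (10, 9, 9, 9)

v_13(1/4) = 0 (numerator and denominator both coprime to 13), so x ∈ ℤ_13^×. Compute digits iteratively via a_i = x_i mod 13, x_{i+1} = (x_i − a_i)/13, with x_0 = x:
  x_0 = 1/4;  a_0 = 10;  x_1 = (x_0 − 10)/13 = -3/4
  x_1 = -3/4;  a_1 = 9;  x_2 = (x_1 − 9)/13 = -3/4
  x_2 = -3/4;  a_2 = 9;  x_3 = (x_2 − 9)/13 = -3/4
  x_3 = -3/4;  a_3 = 9;  x_4 = (x_3 − 9)/13 = -3/4
Digits: (10, 9, 9, 9).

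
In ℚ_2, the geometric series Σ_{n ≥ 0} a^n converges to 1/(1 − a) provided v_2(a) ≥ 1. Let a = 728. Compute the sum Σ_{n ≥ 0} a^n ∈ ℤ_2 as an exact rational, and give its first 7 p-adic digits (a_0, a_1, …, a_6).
Σ a^n = 1/(1 − a) = -1/727;  first 7 digits = (1, 0, 0, 1, 1, 0, 0)

v_2(a) = 3 ≥ 1, so the series converges in ℤ_2 to 1/(1 − a) = 1/(1 − 728) = -1/727. Expand this rational in ℤ_2: compute digits iteratively via d_i = x_i mod 2, x_{i+1} = (x_i − d_i)/2. The first 7 digits are (1, 0, 0, 1, 1, 0, 0).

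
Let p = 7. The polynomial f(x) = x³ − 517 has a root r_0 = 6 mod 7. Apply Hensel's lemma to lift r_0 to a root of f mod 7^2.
r_1 = 41 (mod 49)

Hensel: r_{i+1} = r_i − f(r_i)/f′(r_i) mod 7^{i+2}, where f′(x) = 3x². Iterate:
  r_0 = 6 (mod 7)
  r_1 = 41 (mod 49)
Final: r = 41 with f(r) ≡ 0 mod 7^2.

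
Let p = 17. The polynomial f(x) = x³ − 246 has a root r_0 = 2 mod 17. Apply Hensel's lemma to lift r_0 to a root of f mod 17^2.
r_1 = 70 (mod 289)

Hensel: r_{i+1} = r_i − f(r_i)/f′(r_i) mod 17^{i+2}, where f′(x) = 3x². Iterate:
  r_0 = 2 (mod 17)
  r_1 = 70 (mod 289)
Final: r = 70 with f(r) ≡ 0 mod 17^2.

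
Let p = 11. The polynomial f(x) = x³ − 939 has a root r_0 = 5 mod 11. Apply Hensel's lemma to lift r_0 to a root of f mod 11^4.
r_3 = 5769 (mod 14641)

Hensel: r_{i+1} = r_i − f(r_i)/f′(r_i) mod 11^{i+2}, where f′(x) = 3x². Iterate:
  r_0 = 5 (mod 11)
  r_1 = 82 (mod 121)
  r_2 = 445 (mod 1331)
  r_3 = 5769 (mod 14641)
Final: r = 5769 with f(r) ≡ 0 mod 11^4.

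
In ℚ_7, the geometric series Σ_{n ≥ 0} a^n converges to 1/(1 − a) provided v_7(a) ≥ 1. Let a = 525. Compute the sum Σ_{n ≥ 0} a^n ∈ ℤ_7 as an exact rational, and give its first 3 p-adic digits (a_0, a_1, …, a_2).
Σ a^n = 1/(1 − a) = -1/524;  first 3 digits = (1, 5, 0)

v_7(a) = 1 ≥ 1, so the series converges in ℤ_7 to 1/(1 − a) = 1/(1 − 525) = -1/524. Expand this rational in ℤ_7: compute digits iteratively via d_i = x_i mod 7, x_{i+1} = (x_i − d_i)/7. The first 3 digits are (1, 5, 0).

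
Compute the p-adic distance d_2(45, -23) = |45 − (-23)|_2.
d_2(45, -23) = 1/4

Step 1 — x − y = 45 − (-23) = 68. Step 2 — v_2(68) = 2 (factor: 68 = (2^2 · 17); the sign does not affect v_p). Step 3 — |x − y|_2 = 2^{-2} = 1/4.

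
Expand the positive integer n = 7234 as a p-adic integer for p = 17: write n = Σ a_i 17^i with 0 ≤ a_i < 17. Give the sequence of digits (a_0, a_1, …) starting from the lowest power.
(a_0, a_1, …) = (9, 0, 8, 1)

Repeated division by 17 gives the digits low-to-high: 7234 = 9 + 8·17^2 + 1·17^3. Digit sequence: (9, 0, 8, 1).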